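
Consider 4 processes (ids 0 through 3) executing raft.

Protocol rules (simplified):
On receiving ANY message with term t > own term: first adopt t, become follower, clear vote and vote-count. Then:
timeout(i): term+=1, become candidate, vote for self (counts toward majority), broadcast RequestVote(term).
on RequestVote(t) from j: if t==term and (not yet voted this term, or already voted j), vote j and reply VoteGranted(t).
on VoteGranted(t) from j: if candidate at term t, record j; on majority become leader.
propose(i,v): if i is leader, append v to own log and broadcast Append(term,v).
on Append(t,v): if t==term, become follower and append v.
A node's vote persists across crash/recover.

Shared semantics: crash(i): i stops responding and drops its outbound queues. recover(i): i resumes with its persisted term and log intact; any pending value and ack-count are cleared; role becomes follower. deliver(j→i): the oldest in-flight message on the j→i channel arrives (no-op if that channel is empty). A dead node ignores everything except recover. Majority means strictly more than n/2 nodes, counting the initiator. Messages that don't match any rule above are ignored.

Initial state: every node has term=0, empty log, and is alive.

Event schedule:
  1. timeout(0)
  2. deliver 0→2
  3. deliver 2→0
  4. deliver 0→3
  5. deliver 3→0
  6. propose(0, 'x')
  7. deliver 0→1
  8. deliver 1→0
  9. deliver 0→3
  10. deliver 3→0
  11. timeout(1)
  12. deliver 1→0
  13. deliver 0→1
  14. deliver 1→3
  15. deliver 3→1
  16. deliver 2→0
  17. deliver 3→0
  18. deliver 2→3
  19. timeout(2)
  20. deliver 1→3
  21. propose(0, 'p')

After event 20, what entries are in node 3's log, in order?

x

1. timeout(0):  <0:cand t1 ->
2. deliver 0→2:  <2:foll t1 ->
3. deliver 2→0:  nop
4. deliver 0→3:  <3:foll t1 ->
5. deliver 3→0:  <0:lead t1 ->
6. propose(0,'x'):  <0:lead t1 x>
7. deliver 0→1:  <1:foll t1 ->
8. deliver 1→0:  nop
9. deliver 0→3:  <3:foll t1 x>
10. deliver 3→0:  nop
11. timeout(1):  <1:cand t2 ->
12. deliver 1→0:  <0:foll t2 x>
13. deliver 0→1:  nop
14. deliver 1→3:  <3:foll t2 x>
15. deliver 3→1:  nop
16. deliver 2→0:  nop
17. deliver 3→0:  nop
18. deliver 2→3:  nop
19. timeout(2):  <2:cand t2 ->
20. deliver 1→3:  nop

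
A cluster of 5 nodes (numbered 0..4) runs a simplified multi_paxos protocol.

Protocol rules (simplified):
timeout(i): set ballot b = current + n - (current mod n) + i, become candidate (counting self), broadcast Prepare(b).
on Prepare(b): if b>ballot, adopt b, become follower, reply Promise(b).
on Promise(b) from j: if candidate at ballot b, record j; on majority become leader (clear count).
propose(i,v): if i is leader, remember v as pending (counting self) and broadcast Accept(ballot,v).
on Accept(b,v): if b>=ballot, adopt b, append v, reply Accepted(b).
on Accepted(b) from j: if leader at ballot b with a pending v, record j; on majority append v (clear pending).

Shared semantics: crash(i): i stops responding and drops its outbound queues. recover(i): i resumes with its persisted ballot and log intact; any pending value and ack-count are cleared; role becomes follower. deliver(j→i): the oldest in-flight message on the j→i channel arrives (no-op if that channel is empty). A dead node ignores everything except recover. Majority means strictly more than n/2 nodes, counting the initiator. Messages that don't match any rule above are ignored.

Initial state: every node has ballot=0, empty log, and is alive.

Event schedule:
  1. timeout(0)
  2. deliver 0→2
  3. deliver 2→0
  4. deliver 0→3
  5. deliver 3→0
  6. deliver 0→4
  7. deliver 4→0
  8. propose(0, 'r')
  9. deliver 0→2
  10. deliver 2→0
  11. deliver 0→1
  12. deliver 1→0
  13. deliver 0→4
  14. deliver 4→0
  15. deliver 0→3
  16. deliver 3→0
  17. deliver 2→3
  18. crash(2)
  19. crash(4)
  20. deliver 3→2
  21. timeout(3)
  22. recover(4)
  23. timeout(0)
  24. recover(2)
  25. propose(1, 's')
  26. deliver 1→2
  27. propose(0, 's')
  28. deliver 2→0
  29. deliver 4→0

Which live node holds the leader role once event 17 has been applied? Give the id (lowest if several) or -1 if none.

0

e1 timeout(0): 0[cand,b=5,-]
e2 deliver 0→2: 2[foll,b=5,-]
e3 deliver 2→0: ·
e4 deliver 0→3: 3[foll,b=5,-]
e5 deliver 3→0: 0[lead,b=5,-]
e6 deliver 0→4: 4[foll,b=5,-]
e7 deliver 4→0: ·
e8 propose(0,'r'): ·
e9 deliver 0→2: 2[foll,b=5,r]
e10 deliver 2→0: ·
e11 deliver 0→1: 1[foll,b=5,-]
e12 deliver 1→0: ·
e13 deliver 0→4: 4[foll,b=5,r]
e14 deliver 4→0: 0[lead,b=5,r]
e15 deliver 0→3: 3[foll,b=5,r]
e16 deliver 3→0: ·
e17 deliver 2→3: ·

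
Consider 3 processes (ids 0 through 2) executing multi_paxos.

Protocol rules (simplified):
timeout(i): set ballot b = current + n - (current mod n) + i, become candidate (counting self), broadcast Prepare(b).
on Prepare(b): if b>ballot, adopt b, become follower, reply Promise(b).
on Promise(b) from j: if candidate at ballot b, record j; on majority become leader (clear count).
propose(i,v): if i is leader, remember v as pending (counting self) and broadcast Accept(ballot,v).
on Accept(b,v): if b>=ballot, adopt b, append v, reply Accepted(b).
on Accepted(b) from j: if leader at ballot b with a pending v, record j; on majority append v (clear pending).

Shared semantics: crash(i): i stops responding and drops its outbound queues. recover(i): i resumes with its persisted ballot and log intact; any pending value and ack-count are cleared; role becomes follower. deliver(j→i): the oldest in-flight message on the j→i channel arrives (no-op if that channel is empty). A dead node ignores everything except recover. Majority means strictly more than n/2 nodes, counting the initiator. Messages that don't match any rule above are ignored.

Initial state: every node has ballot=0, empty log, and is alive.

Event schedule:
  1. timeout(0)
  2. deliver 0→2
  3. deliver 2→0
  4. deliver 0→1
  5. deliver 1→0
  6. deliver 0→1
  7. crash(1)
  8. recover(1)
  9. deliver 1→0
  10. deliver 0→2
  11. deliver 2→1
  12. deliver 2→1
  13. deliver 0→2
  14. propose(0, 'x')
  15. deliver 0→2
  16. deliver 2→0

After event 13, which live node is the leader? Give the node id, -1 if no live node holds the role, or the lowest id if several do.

[1] timeout(0) → N0(cand b3 [-])
[2] deliver 0→2 → N2(foll b3 [-])
[3] deliver 2→0 → N0(lead b3 [-])
[4] deliver 0→1 → N1(foll b3 [-])
[5] deliver 1→0 → ∅
[6] deliver 0→1 → ∅
[7] crash(1) → N1(✗foll b3 [-])
[8] recover(1) → N1(foll b3 [-])
[9] deliver 1→0 → ∅
[10] deliver 0→2 → ∅
[11] deliver 2→1 → ∅
[12] deliver 2→1 → ∅
[13] deliver 0→2 → ∅

0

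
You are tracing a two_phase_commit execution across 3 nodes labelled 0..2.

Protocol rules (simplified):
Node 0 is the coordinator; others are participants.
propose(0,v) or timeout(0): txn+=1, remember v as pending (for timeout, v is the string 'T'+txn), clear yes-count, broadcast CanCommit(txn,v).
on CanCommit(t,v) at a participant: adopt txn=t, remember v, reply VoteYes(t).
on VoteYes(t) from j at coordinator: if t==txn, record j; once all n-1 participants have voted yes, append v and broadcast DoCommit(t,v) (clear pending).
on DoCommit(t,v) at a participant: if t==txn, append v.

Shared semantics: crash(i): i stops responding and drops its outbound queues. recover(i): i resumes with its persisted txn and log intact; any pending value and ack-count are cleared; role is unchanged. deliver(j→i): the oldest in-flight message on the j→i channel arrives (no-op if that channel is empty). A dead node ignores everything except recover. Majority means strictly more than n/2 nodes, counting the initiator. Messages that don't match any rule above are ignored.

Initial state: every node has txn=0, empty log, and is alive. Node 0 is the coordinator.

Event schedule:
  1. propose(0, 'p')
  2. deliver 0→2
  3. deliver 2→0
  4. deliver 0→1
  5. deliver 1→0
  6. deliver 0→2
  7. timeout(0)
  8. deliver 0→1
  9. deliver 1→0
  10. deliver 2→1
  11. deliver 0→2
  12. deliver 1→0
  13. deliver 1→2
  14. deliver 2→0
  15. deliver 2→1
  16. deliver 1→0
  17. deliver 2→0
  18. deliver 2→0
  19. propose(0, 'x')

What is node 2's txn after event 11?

step 1 propose(0,'p'): 0={coor,t=1,log=-}
step 2 deliver 0→2: 2={part,t=1,log=-}
step 3 deliver 2→0: —
step 4 deliver 0→1: 1={part,t=1,log=-}
step 5 deliver 1→0: 0={coor,t=1,log=p}
step 6 deliver 0→2: 2={part,t=1,log=p}
step 7 timeout(0): 0={coor,t=2,log=p}
step 8 deliver 0→1: 1={part,t=1,log=p}
step 9 deliver 1→0: —
step 10 deliver 2→1: —
step 11 deliver 0→2: 2={part,t=2,log=p}

2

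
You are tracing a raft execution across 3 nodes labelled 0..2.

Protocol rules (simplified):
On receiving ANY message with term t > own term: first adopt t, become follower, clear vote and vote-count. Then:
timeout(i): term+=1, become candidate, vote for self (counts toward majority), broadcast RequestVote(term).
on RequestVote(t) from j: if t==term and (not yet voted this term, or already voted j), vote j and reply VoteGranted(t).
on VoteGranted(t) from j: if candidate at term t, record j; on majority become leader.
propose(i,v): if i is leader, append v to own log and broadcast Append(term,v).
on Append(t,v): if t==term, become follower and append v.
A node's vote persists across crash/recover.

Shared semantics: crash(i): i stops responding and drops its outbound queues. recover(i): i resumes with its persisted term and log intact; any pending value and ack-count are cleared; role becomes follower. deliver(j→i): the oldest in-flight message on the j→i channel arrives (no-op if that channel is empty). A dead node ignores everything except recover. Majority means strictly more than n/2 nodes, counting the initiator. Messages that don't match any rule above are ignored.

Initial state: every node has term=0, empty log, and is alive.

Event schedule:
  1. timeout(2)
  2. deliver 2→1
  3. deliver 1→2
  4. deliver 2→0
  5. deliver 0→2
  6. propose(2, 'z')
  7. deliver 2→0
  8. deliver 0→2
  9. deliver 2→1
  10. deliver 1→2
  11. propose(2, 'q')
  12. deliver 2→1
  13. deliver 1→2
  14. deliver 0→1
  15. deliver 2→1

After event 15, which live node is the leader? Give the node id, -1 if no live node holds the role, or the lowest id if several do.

1. timeout(2):  <2:cand t1 ->
2. deliver 2→1:  <1:foll t1 ->
3. deliver 1→2:  <2:lead t1 ->
4. deliver 2→0:  <0:foll t1 ->
5. deliver 0→2:  nop
6. propose(2,'z'):  <2:lead t1 z>
7. deliver 2→0:  <0:foll t1 z>
8. deliver 0→2:  nop
9. deliver 2→1:  <1:foll t1 z>
10. deliver 1→2:  nop
11. propose(2,'q'):  <2:lead t1 z,q>
12. deliver 2→1:  <1:foll t1 z,q>
13. deliver 1→2:  nop
14. deliver 0→1:  nop
15. deliver 2→1:  nop

2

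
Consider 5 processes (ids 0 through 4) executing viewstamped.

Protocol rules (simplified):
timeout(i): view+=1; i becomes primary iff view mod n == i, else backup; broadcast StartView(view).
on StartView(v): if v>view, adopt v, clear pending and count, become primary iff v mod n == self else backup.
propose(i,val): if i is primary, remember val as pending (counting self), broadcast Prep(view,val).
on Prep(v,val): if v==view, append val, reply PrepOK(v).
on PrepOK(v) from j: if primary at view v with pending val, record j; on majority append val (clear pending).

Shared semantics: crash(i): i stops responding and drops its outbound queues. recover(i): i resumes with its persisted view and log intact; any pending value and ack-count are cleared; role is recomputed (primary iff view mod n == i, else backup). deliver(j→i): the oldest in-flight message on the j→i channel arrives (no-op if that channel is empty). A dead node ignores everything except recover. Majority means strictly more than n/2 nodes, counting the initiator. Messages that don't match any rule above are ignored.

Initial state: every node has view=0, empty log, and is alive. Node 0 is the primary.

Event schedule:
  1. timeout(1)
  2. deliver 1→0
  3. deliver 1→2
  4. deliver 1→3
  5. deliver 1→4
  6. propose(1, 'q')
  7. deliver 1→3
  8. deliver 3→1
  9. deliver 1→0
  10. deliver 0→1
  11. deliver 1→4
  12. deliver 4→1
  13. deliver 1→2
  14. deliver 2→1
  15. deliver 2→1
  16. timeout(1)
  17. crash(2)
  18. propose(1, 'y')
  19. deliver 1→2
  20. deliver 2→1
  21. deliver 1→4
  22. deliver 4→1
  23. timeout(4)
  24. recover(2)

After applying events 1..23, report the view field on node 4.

3

after 1 — timeout(1): n1:prim/v1/[-]
after 2 — deliver 1→0: n0:back/v1/[-]
after 3 — deliver 1→2: n2:back/v1/[-]
after 4 — deliver 1→3: n3:back/v1/[-]
after 5 — deliver 1→4: n4:back/v1/[-]
after 6 — propose(1,'q'): ·
after 7 — deliver 1→3: n3:back/v1/[q]
after 8 — deliver 3→1: ·
after 9 — deliver 1→0: n0:back/v1/[q]
after 10 — deliver 0→1: n1:prim/v1/[q]
after 11 — deliver 1→4: n4:back/v1/[q]
after 12 — deliver 4→1: ·
after 13 — deliver 1→2: n2:back/v1/[q]
after 14 — deliver 2→1: ·
after 15 — deliver 2→1: ·
after 16 — timeout(1): n1:back/v2/[q]
after 17 — crash(2): n2:✗back/v1/[q]
after 18 — propose(1,'y'): ·
after 19 — deliver 1→2: ·
after 20 — deliver 2→1: ·
after 21 — deliver 1→4: n4:back/v2/[q]
after 22 — deliver 4→1: ·
after 23 — timeout(4): n4:back/v3/[q]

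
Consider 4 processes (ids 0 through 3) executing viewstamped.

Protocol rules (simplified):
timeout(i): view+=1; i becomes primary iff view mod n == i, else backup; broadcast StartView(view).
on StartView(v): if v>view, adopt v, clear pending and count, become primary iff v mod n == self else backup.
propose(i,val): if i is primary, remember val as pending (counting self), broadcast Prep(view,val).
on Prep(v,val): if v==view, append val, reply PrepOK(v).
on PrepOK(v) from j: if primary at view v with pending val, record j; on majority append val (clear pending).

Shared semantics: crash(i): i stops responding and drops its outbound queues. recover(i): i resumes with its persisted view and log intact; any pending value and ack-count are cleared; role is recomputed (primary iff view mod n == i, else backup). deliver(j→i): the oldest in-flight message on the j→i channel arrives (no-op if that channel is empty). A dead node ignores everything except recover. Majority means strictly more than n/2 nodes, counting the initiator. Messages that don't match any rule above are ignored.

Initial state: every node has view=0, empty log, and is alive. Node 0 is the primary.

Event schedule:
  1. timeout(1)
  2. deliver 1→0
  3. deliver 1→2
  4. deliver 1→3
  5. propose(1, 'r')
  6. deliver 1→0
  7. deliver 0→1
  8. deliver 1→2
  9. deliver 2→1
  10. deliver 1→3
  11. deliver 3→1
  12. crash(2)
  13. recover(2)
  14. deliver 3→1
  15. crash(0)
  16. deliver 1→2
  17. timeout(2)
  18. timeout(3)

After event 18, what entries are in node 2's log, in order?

[1] timeout(1) → N1(prim v1 [-])
[2] deliver 1→0 → N0(back v1 [-])
[3] deliver 1→2 → N2(back v1 [-])
[4] deliver 1→3 → N3(back v1 [-])
[5] propose(1,'r') → ∅
[6] deliver 1→0 → N0(back v1 [r])
[7] deliver 0→1 → ∅
[8] deliver 1→2 → N2(back v1 [r])
[9] deliver 2→1 → N1(prim v1 [r])
[10] deliver 1→3 → N3(back v1 [r])
[11] deliver 3→1 → ∅
[12] crash(2) → N2(✗back v1 [r])
[13] recover(2) → N2(back v1 [r])
[14] deliver 3→1 → ∅
[15] crash(0) → N0(✗back v1 [r])
[16] deliver 1→2 → ∅
[17] timeout(2) → N2(prim v2 [r])
[18] timeout(3) → N3(back v2 [r])

r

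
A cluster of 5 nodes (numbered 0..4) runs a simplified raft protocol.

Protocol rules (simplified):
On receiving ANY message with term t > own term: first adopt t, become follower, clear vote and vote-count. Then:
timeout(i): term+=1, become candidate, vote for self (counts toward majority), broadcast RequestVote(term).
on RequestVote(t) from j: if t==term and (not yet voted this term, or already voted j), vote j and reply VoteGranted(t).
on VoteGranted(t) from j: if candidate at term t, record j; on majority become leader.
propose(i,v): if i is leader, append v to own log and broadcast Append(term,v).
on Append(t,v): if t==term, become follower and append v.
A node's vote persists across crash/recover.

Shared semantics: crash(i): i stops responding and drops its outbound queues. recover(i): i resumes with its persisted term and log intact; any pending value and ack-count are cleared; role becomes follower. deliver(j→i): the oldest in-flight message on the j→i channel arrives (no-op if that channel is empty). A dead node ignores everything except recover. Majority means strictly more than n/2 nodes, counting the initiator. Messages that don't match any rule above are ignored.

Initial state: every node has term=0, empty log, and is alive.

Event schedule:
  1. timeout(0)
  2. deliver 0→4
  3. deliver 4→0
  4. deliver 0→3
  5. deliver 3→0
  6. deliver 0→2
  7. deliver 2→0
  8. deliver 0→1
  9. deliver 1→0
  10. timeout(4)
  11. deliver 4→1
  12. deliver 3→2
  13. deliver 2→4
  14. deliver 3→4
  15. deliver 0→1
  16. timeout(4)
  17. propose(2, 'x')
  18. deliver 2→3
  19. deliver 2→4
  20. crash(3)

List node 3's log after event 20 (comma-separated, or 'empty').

1. timeout(0):  <0:cand t1 ->
2. deliver 0→4:  <4:foll t1 ->
3. deliver 4→0:  nop
4. deliver 0→3:  <3:foll t1 ->
5. deliver 3→0:  <0:lead t1 ->
6. deliver 0→2:  <2:foll t1 ->
7. deliver 2→0:  nop
8. deliver 0→1:  <1:foll t1 ->
9. deliver 1→0:  nop
10. timeout(4):  <4:cand t2 ->
11. deliver 4→1:  <1:foll t2 ->
12. deliver 3→2:  nop
13. deliver 2→4:  nop
14. deliver 3→4:  nop
15. deliver 0→1:  nop
16. timeout(4):  <4:cand t3 ->
17. propose(2,'x'):  nop
18. deliver 2→3:  nop
19. deliver 2→4:  nop
20. crash(3):  <3:✗foll t1 ->

empty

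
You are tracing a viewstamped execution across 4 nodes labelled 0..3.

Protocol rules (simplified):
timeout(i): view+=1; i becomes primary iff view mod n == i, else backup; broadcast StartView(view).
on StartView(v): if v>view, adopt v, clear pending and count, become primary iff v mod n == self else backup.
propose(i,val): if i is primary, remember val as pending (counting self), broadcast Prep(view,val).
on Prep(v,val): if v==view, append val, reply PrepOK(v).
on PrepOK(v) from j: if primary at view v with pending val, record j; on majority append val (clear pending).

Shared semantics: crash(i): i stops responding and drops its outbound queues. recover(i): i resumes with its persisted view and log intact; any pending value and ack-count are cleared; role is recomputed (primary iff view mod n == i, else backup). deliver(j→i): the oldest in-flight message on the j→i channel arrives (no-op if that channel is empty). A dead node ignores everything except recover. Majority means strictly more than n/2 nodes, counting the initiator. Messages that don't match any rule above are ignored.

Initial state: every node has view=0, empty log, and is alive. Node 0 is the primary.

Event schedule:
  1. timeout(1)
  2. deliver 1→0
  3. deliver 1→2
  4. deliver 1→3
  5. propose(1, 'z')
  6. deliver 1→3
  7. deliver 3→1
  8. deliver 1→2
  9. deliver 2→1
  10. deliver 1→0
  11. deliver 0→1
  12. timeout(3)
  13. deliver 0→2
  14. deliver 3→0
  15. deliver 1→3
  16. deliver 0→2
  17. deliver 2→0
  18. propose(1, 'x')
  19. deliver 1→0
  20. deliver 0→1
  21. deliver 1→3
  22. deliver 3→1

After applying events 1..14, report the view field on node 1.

[1] timeout(1) → N1(prim v1 [-])
[2] deliver 1→0 → N0(back v1 [-])
[3] deliver 1→2 → N2(back v1 [-])
[4] deliver 1→3 → N3(back v1 [-])
[5] propose(1,'z') → ∅
[6] deliver 1→3 → N3(back v1 [z])
[7] deliver 3→1 → ∅
[8] deliver 1→2 → N2(back v1 [z])
[9] deliver 2→1 → N1(prim v1 [z])
[10] deliver 1→0 → N0(back v1 [z])
[11] deliver 0→1 → ∅
[12] timeout(3) → N3(back v2 [z])
[13] deliver 0→2 → ∅
[14] deliver 3→0 → N0(back v2 [z])

1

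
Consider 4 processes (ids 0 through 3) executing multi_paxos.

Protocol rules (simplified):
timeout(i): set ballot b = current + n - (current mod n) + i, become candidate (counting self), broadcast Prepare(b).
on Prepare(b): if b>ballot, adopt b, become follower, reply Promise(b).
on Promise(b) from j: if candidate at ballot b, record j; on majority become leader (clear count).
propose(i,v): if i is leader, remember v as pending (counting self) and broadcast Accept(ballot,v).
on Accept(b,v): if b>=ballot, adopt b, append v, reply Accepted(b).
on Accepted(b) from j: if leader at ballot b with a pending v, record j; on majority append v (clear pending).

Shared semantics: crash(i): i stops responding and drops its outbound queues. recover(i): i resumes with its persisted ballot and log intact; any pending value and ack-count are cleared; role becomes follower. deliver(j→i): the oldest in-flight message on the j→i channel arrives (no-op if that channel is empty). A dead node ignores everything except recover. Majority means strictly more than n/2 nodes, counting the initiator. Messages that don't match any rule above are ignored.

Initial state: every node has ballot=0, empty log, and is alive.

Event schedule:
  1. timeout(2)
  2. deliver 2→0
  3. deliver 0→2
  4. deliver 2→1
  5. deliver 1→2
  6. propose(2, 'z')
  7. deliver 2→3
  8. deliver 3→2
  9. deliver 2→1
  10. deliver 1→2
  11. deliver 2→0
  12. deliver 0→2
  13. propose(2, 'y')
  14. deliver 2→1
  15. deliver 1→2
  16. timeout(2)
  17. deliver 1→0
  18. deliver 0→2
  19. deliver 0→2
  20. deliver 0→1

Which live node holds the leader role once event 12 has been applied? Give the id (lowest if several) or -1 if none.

step 1 timeout(2): 2={cand,b=6,log=-}
step 2 deliver 2→0: 0={foll,b=6,log=-}
step 3 deliver 0→2: —
step 4 deliver 2→1: 1={foll,b=6,log=-}
step 5 deliver 1→2: 2={lead,b=6,log=-}
step 6 propose(2,'z'): —
step 7 deliver 2→3: 3={foll,b=6,log=-}
step 8 deliver 3→2: —
step 9 deliver 2→1: 1={foll,b=6,log=z}
step 10 deliver 1→2: —
step 11 deliver 2→0: 0={foll,b=6,log=z}
step 12 deliver 0→2: 2={lead,b=6,log=z}

2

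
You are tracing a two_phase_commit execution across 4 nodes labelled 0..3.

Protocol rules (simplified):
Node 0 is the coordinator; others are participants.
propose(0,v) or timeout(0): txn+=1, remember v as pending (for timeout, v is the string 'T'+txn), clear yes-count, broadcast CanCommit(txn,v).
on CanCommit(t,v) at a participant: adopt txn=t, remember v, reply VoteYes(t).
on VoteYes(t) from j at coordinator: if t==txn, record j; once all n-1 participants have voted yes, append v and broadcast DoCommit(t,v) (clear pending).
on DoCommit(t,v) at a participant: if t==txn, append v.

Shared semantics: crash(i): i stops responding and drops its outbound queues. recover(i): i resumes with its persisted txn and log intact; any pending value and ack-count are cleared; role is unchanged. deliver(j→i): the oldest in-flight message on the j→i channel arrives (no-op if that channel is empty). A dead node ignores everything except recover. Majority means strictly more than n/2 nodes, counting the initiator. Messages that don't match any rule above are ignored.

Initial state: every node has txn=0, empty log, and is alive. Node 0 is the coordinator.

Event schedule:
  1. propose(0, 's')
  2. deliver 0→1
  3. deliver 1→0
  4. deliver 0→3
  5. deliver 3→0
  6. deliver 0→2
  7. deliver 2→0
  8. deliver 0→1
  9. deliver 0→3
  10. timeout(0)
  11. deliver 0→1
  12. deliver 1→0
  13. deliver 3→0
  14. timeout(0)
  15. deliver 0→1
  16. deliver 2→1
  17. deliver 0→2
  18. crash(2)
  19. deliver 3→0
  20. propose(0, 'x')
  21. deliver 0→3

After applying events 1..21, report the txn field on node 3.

[1] propose(0,'s') → N0(coor t1 [-])
[2] deliver 0→1 → N1(part t1 [-])
[3] deliver 1→0 → ∅
[4] deliver 0→3 → N3(part t1 [-])
[5] deliver 3→0 → ∅
[6] deliver 0→2 → N2(part t1 [-])
[7] deliver 2→0 → N0(coor t1 [s])
[8] deliver 0→1 → N1(part t1 [s])
[9] deliver 0→3 → N3(part t1 [s])
[10] timeout(0) → N0(coor t2 [s])
[11] deliver 0→1 → N1(part t2 [s])
[12] deliver 1→0 → ∅
[13] deliver 3→0 → ∅
[14] timeout(0) → N0(coor t3 [s])
[15] deliver 0→1 → N1(part t3 [s])
[16] deliver 2→1 → ∅
[17] deliver 0→2 → N2(part t1 [s])
[18] crash(2) → N2(✗part t1 [s])
[19] deliver 3→0 → ∅
[20] propose(0,'x') → N0(coor t4 [s])
[21] deliver 0→3 → N3(part t2 [s])

2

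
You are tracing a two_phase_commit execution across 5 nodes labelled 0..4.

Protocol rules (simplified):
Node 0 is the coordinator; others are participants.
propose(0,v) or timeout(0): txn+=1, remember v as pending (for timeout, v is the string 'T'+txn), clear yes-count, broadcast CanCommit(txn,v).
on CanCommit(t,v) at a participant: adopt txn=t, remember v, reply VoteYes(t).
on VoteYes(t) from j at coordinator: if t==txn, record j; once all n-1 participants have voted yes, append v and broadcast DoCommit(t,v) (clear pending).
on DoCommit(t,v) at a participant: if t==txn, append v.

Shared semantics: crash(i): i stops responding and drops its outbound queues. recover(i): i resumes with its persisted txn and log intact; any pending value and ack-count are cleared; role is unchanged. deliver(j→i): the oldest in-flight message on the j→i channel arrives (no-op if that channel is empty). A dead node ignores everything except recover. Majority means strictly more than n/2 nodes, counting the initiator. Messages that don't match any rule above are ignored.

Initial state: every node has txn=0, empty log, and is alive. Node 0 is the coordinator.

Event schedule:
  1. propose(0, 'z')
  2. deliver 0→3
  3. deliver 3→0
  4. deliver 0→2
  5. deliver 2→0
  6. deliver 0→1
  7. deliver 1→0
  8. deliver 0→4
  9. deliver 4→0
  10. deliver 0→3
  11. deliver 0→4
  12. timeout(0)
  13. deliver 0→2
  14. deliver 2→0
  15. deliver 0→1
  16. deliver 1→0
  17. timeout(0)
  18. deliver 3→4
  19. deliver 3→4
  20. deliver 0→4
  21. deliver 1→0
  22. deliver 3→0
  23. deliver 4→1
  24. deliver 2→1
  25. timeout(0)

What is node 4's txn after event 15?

1. propose(0,'z'):  <0:coor t1 ->
2. deliver 0→3:  <3:part t1 ->
3. deliver 3→0:  nop
4. deliver 0→2:  <2:part t1 ->
5. deliver 2→0:  nop
6. deliver 0→1:  <1:part t1 ->
7. deliver 1→0:  nop
8. deliver 0→4:  <4:part t1 ->
9. deliver 4→0:  <0:coor t1 z>
10. deliver 0→3:  <3:part t1 z>
11. deliver 0→4:  <4:part t1 z>
12. timeout(0):  <0:coor t2 z>
13. deliver 0→2:  <2:part t1 z>
14. deliver 2→0:  nop
15. deliver 0→1:  <1:part t1 z>

1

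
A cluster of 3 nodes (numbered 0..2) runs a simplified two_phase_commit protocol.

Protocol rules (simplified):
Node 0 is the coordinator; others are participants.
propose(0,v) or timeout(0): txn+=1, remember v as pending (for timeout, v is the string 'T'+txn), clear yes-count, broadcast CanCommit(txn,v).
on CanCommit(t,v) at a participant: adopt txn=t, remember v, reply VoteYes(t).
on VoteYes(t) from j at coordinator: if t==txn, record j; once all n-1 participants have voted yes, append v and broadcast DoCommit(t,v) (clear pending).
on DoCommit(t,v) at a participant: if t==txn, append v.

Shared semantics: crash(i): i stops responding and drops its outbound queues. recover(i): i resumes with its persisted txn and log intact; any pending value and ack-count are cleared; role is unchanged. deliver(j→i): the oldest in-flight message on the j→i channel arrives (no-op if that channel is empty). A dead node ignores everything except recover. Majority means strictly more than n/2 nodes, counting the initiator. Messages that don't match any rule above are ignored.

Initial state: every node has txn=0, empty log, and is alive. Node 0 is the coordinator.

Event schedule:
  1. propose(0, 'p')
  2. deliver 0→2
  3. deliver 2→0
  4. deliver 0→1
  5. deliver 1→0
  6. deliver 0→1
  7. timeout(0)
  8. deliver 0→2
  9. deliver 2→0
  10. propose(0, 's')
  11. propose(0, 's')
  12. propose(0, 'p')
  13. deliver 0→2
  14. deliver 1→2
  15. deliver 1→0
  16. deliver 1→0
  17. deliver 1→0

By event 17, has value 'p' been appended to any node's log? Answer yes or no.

yes

e1 propose(0,'p'): 0[coor,t=1,-]
e2 deliver 0→2: 2[part,t=1,-]
e3 deliver 2→0: ·
e4 deliver 0→1: 1[part,t=1,-]
e5 deliver 1→0: 0[coor,t=1,p]
e6 deliver 0→1: 1[part,t=1,p]
e7 timeout(0): 0[coor,t=2,p]
e8 deliver 0→2: 2[part,t=1,p]
e9 deliver 2→0: ·
e10 propose(0,'s'): 0[coor,t=3,p]
e11 propose(0,'s'): 0[coor,t=4,p]
e12 propose(0,'p'): 0[coor,t=5,p]
e13 deliver 0→2: 2[part,t=2,p]
e14 deliver 1→2: ·
e15 deliver 1→0: ·
e16 deliver 1→0: ·
e17 deliver 1→0: ·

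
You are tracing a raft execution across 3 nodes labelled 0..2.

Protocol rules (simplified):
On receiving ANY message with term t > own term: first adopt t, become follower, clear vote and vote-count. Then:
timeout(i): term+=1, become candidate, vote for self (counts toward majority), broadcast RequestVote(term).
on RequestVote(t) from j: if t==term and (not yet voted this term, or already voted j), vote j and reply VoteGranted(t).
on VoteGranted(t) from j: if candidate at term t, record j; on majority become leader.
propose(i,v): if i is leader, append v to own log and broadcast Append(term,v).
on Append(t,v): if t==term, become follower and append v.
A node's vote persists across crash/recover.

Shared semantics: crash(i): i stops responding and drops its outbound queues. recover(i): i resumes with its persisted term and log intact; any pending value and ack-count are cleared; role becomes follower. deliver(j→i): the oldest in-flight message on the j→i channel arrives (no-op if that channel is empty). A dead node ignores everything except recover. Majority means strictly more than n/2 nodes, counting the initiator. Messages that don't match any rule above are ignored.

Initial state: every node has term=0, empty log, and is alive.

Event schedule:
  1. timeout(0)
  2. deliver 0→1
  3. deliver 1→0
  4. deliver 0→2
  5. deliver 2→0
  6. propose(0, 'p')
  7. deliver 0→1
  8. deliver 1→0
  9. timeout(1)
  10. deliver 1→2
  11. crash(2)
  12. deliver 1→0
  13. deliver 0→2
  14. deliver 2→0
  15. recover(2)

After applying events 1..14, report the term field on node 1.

2

1. timeout(0):  <0:cand t1 ->
2. deliver 0→1:  <1:foll t1 ->
3. deliver 1→0:  <0:lead t1 ->
4. deliver 0→2:  <2:foll t1 ->
5. deliver 2→0:  nop
6. propose(0,'p'):  <0:lead t1 p>
7. deliver 0→1:  <1:foll t1 p>
8. deliver 1→0:  nop
9. timeout(1):  <1:cand t2 p>
10. deliver 1→2:  <2:foll t2 ->
11. crash(2):  <2:✗foll t2 ->
12. deliver 1→0:  <0:foll t2 p>
13. deliver 0→2:  nop
14. deliver 2→0:  nop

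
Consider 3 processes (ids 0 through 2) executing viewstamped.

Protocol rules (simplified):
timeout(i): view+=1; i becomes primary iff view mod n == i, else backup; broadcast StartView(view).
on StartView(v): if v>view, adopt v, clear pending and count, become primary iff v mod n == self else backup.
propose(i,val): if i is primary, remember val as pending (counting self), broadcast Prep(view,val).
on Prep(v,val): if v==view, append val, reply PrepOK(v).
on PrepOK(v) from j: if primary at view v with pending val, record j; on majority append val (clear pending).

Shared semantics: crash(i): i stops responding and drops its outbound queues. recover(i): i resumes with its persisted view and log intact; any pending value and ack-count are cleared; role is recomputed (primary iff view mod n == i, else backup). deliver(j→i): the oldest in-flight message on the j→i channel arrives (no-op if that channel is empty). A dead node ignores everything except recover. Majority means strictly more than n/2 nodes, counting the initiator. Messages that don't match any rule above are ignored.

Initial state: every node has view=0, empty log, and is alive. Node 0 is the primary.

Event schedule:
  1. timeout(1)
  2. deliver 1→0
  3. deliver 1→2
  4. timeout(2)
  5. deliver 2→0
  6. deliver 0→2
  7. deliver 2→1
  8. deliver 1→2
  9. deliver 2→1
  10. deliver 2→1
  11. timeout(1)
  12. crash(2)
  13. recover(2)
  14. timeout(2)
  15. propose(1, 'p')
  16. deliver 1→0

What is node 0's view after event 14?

2

e1 timeout(1): 1[prim,v=1,-]
e2 deliver 1→0: 0[back,v=1,-]
e3 deliver 1→2: 2[back,v=1,-]
e4 timeout(2): 2[prim,v=2,-]
e5 deliver 2→0: 0[back,v=2,-]
e6 deliver 0→2: ·
e7 deliver 2→1: 1[back,v=2,-]
e8 deliver 1→2: ·
e9 deliver 2→1: ·
e10 deliver 2→1: ·
e11 timeout(1): 1[back,v=3,-]
e12 crash(2): 2[✗prim,v=2,-]
e13 recover(2): 2[prim,v=2,-]
e14 timeout(2): 2[back,v=3,-]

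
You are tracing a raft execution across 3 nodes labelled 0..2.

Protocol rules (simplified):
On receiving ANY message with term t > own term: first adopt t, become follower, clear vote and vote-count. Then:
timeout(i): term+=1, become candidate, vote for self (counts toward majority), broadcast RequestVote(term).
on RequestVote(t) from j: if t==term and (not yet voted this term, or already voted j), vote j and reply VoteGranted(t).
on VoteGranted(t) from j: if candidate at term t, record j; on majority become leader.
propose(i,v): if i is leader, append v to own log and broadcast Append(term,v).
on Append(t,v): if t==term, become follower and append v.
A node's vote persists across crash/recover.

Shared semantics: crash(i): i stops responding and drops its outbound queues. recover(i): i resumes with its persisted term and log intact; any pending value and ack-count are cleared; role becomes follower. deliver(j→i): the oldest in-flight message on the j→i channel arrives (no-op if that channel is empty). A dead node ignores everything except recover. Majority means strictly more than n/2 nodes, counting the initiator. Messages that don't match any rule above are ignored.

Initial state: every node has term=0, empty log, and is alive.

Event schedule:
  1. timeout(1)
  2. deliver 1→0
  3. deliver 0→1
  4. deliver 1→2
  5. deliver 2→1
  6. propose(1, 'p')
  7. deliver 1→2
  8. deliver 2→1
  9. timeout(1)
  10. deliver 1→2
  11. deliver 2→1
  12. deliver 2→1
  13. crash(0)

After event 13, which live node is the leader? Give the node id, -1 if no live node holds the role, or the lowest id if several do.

e1 timeout(1): 1[cand,t=1,-]
e2 deliver 1→0: 0[foll,t=1,-]
e3 deliver 0→1: 1[lead,t=1,-]
e4 deliver 1→2: 2[foll,t=1,-]
e5 deliver 2→1: ·
e6 propose(1,'p'): 1[lead,t=1,p]
e7 deliver 1→2: 2[foll,t=1,p]
e8 deliver 2→1: ·
e9 timeout(1): 1[cand,t=2,p]
e10 deliver 1→2: 2[foll,t=2,p]
e11 deliver 2→1: 1[lead,t=2,p]
e12 deliver 2→1: ·
e13 crash(0): 0[✗foll,t=1,-]

1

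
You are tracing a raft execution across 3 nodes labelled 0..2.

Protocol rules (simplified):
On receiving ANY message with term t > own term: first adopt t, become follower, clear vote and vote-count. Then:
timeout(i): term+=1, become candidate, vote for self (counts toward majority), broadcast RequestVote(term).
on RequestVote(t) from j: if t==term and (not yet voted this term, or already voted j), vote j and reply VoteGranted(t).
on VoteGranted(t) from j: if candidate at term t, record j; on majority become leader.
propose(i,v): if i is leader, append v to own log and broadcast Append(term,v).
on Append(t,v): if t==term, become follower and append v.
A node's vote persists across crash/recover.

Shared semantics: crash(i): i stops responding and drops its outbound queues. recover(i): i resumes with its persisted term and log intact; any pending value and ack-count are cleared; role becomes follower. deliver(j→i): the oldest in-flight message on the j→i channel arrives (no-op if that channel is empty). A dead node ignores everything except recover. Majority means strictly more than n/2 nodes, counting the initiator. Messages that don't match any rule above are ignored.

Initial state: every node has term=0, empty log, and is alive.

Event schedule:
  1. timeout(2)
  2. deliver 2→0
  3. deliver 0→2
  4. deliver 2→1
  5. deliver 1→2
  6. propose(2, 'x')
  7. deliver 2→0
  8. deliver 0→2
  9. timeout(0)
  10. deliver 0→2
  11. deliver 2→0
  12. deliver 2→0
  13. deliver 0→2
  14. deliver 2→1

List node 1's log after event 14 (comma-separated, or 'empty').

x

e1 timeout(2): 2[cand,t=1,-]
e2 deliver 2→0: 0[foll,t=1,-]
e3 deliver 0→2: 2[lead,t=1,-]
e4 deliver 2→1: 1[foll,t=1,-]
e5 deliver 1→2: ·
e6 propose(2,'x'): 2[lead,t=1,x]
e7 deliver 2→0: 0[foll,t=1,x]
e8 deliver 0→2: ·
e9 timeout(0): 0[cand,t=2,x]
e10 deliver 0→2: 2[foll,t=2,x]
e11 deliver 2→0: 0[lead,t=2,x]
e12 deliver 2→0: ·
e13 deliver 0→2: ·
e14 deliver 2→1: 1[foll,t=1,x]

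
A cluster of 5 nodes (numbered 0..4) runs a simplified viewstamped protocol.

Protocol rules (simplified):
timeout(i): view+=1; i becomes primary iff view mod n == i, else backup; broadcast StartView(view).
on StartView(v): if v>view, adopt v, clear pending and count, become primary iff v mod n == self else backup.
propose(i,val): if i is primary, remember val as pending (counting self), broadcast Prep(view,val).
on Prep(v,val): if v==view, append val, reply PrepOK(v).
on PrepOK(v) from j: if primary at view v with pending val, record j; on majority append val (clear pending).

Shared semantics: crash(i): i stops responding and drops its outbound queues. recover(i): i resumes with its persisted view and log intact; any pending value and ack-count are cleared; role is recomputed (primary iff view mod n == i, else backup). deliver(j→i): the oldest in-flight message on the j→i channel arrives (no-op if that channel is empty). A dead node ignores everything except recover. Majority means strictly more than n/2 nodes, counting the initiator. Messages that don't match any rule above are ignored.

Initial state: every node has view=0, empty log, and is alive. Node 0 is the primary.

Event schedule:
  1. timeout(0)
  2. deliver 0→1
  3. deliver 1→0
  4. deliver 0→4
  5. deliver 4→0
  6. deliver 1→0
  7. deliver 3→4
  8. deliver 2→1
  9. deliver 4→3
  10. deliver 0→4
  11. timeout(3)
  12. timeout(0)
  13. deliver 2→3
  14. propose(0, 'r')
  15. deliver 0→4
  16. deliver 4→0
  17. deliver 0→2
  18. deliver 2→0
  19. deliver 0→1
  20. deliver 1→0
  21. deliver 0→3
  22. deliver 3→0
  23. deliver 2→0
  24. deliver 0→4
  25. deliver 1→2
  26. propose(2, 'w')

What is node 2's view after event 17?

1. timeout(0):  <0:back v1 ->
2. deliver 0→1:  <1:prim v1 ->
3. deliver 1→0:  nop
4. deliver 0→4:  <4:back v1 ->
5. deliver 4→0:  nop
6. deliver 1→0:  nop
7. deliver 3→4:  nop
8. deliver 2→1:  nop
9. deliver 4→3:  nop
10. deliver 0→4:  nop
11. timeout(3):  <3:back v1 ->
12. timeout(0):  <0:back v2 ->
13. deliver 2→3:  nop
14. propose(0,'r'):  nop
15. deliver 0→4:  <4:back v2 ->
16. deliver 4→0:  nop
17. deliver 0→2:  <2:back v1 ->

1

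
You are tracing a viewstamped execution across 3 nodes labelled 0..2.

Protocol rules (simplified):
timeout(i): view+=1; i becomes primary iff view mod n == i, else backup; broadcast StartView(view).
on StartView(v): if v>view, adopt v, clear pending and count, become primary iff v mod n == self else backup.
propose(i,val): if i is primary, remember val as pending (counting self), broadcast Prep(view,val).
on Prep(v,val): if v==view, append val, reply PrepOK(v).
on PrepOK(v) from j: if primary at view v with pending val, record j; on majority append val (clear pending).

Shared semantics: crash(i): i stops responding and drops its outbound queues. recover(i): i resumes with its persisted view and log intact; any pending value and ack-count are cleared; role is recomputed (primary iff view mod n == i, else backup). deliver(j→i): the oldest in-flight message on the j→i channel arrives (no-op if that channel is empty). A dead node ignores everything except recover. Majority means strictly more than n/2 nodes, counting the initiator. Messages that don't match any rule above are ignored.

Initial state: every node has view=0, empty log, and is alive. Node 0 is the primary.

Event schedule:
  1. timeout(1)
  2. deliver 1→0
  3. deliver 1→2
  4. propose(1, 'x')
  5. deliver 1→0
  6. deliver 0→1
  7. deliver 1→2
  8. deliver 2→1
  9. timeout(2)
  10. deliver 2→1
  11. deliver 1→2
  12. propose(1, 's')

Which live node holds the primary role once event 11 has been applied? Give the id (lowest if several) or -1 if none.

2

[1] timeout(1) → N1(prim v1 [-])
[2] deliver 1→0 → N0(back v1 [-])
[3] deliver 1→2 → N2(back v1 [-])
[4] propose(1,'x') → ∅
[5] deliver 1→0 → N0(back v1 [x])
[6] deliver 0→1 → N1(prim v1 [x])
[7] deliver 1→2 → N2(back v1 [x])
[8] deliver 2→1 → ∅
[9] timeout(2) → N2(prim v2 [x])
[10] deliver 2→1 → N1(back v2 [x])
[11] deliver 1→2 → ∅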